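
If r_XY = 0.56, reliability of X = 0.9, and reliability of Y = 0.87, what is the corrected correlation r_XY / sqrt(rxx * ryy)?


r_corrected = rxy / sqrt(rxx * ryy)
= 0.56 / sqrt(0.9 * 0.87)
= 0.56 / sqrt(0.783)
= 0.56 / 0.884873
r_corrected = 0.6329

0.6329


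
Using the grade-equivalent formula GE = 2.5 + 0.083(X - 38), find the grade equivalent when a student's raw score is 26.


raw - median = 26 - 38 = -12
slope * diff = 0.083 * -12 = -0.996
GE = 2.5 + -0.996
GE = 1.504

1.504


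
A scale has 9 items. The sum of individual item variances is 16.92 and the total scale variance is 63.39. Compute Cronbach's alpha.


alpha = (k/(k-1)) * (1 - sum(si^2)/s_total^2)
= (9/8) * (1 - 16.92/63.39)
alpha = 0.8247

0.8247


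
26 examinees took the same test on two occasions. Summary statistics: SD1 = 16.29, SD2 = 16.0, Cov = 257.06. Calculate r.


r = cov(X,Y) / (SD_X * SD_Y)
r = 257.06 / (16.29 * 16.0)
r = 257.06 / 260.64
r = 0.9863

0.9863


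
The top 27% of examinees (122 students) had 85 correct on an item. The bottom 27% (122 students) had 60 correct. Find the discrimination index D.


p_upper = 85/122 = 0.6967
p_lower = 60/122 = 0.4918
D = 0.6967 - 0.4918 = 0.2049

0.2049


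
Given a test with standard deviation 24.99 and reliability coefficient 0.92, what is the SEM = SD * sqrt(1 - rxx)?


SEM = SD * sqrt(1 - rxx)
SEM = 24.99 * sqrt(1 - 0.92)
SEM = 24.99 * sqrt(0.08) = 24.99 * 0.282843
SEM = 7.0682

7.0682


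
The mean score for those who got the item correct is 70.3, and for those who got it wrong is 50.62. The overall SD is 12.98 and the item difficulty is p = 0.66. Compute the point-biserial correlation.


q = 1 - p = 0.34
rpb = ((M1 - M0) / SD) * sqrt(p * q)
rpb = ((70.3 - 50.62) / 12.98) * sqrt(0.66 * 0.34)
rpb = 0.7182

0.7182


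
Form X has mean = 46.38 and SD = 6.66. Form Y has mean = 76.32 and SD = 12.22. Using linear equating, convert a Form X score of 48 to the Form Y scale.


slope = SD_Y / SD_X = 12.22 / 6.66 ~ 1.8348
intercept = mean_Y - slope * mean_X = 76.32 - (12.22 / 6.66) * 46.38 ~ -8.7796
Y = slope * X + intercept. To avoid rounding drift from the rounded slope/intercept, evaluate the equivalent form Y = mean_Y + SD_Y * (X - mean_X) / SD_X at full precision:
Y = 76.32 + 12.22 * (48 - 46.38) / 6.66
Y = 76.32 + 12.22 * 1.62 / 6.66
Y = 76.32 + 19.7964 / 6.66
Y = 76.32 + 2.9724
Y = 79.2924

79.2924


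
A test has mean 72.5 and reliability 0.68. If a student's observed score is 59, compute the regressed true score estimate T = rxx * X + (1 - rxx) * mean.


T_est = rxx * X + (1 - rxx) * mean
T_est = 0.68 * 59 + 0.32 * 72.5
T_est = 40.12 + 23.2
T_est = 63.32

63.32


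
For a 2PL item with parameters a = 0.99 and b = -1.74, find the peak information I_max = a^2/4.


For 2PL, max info at theta = b = -1.74
I_max = a^2 / 4 = 0.99^2 / 4
= 0.9801 / 4
I_max = 0.245

0.245


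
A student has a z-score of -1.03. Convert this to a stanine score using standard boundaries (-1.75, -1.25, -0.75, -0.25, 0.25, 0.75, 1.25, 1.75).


Stanine boundaries: [-1.75, -1.25, -0.75, -0.25, 0.25, 0.75, 1.25, 1.75]
z = -1.03
Check each boundary:
  z >= -1.75 -> could be stanine 2
  z >= -1.25 -> could be stanine 3
  z < -0.75
  z < -0.25
  z < 0.25
  z < 0.75
  z < 1.25
  z < 1.75
Highest qualifying boundary gives stanine = 3

3


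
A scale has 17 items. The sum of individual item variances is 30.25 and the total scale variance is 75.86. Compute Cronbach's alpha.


alpha = (k/(k-1)) * (1 - sum(si^2)/s_total^2)
= (17/16) * (1 - 30.25/75.86)
alpha = 0.6388

0.6388


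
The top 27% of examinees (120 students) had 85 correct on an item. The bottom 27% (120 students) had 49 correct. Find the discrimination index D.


p_upper = 85/120 = 0.7083
p_lower = 49/120 = 0.4083
D = 0.7083 - 0.4083 = 0.3

0.3


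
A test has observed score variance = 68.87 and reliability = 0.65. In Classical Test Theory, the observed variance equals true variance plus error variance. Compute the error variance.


var_true = rxx * var_obs = 0.65 * 68.87 = 44.7655
var_error = var_obs - var_true
var_error = 68.87 - 44.7655
var_error = 24.1045

24.1045


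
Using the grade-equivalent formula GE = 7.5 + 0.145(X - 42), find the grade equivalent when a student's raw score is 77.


raw - median = 77 - 42 = 35
slope * diff = 0.145 * 35 = 5.075
GE = 7.5 + 5.075
GE = 12.575

12.575


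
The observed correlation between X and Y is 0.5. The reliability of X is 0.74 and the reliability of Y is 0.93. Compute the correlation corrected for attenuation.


r_corrected = rxy / sqrt(rxx * ryy)
= 0.5 / sqrt(0.74 * 0.93)
= 0.5 / sqrt(0.6882)
= 0.5 / 0.829578
r_corrected = 0.6027

0.6027


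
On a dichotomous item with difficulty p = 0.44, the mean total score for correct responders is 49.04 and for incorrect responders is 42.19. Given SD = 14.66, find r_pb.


q = 1 - p = 0.56
rpb = ((M1 - M0) / SD) * sqrt(p * q)
rpb = ((49.04 - 42.19) / 14.66) * sqrt(0.44 * 0.56)
rpb = 0.2319

0.2319


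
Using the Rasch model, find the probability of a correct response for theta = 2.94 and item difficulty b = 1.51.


theta - b = 2.94 - 1.51 = 1.43
exp(-(theta - b)) = exp(-1.43) = 0.2393
P = 1 / (1 + 0.2393)
P = 0.8069

0.8069


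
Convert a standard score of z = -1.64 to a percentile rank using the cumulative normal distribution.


CDF(z) = 0.5 * (1 + erf(z/sqrt(2)))
erf(-1.1597) = -0.899
CDF = 0.0505
Percentile rank = 0.0505 * 100 = 5.05

5.05


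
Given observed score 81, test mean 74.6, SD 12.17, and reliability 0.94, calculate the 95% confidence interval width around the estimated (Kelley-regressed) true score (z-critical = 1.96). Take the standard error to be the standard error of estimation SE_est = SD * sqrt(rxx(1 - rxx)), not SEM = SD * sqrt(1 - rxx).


True score estimate = 0.94*81 + 0.06*74.6 = 80.616
SE_est = SD * sqrt(rxx * (1 - rxx)) = 12.17 * sqrt(0.94 * 0.06) = 12.17 * sqrt(0.0564) = 2.890215
CI = T_est +/- z * SE_est, so width = 2 * z * SE_est = 2 * 1.96 * 2.890215
Width = 11.3296

11.3296


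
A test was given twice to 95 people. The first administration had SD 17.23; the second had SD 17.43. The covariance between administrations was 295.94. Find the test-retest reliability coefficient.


r = cov(X,Y) / (SD_X * SD_Y)
r = 295.94 / (17.23 * 17.43)
r = 295.94 / 300.3189
r = 0.9854

0.9854


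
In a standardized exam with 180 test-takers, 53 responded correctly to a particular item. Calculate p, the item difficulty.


Item difficulty p = number correct / total examinees
p = 53 / 180
p = 0.2944

0.2944


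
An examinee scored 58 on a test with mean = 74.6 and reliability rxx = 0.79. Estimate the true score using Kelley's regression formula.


T_est = rxx * X + (1 - rxx) * mean
T_est = 0.79 * 58 + 0.21 * 74.6
T_est = 45.82 + 15.666
T_est = 61.486

61.486


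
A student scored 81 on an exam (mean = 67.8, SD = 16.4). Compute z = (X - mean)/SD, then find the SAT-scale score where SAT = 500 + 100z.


z = (X - mean) / SD = (81 - 67.8) / 16.4
z = 13.2 / 16.4
z = 0.8049
SAT-scale = SAT = 500 + 100z
Carry z at full precision (z = 13.2 / 16.4) into the conversion:
SAT-scale = 500 + 100 * (13.2 / 16.4) = 500 + 1320 / 16.4
SAT-scale = 500 + 80.4878
SAT-scale = 580.4878

580.4878


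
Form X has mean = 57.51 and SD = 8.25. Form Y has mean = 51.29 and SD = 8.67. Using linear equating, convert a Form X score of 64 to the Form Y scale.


slope = SD_Y / SD_X = 8.67 / 8.25 ~ 1.0509
intercept = mean_Y - slope * mean_X = 51.29 - (8.67 / 8.25) * 57.51 ~ -9.1478
Y = slope * X + intercept. To avoid rounding drift from the rounded slope/intercept, evaluate the equivalent form Y = mean_Y + SD_Y * (X - mean_X) / SD_X at full precision:
Y = 51.29 + 8.67 * (64 - 57.51) / 8.25
Y = 51.29 + 8.67 * 6.49 / 8.25
Y = 51.29 + 56.2683 / 8.25
Y = 51.29 + 6.8204
Y = 58.1104

58.1104


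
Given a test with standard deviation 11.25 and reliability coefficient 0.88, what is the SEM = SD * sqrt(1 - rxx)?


SEM = SD * sqrt(1 - rxx)
SEM = 11.25 * sqrt(1 - 0.88)
SEM = 11.25 * sqrt(0.12) = 11.25 * 0.34641
SEM = 3.8971

3.8971


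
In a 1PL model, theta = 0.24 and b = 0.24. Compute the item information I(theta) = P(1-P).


P = 1/(1+exp(-(0.24-0.24))) = 0.5
I = P*(1-P) = 0.5 * 0.5
I = 0.25

0.25


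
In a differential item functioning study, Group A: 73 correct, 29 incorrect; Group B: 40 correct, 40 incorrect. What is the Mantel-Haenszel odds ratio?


Odds_A = 73/29 = 2.5172
Odds_B = 40/40 = 1.0
OR = Odds_A / Odds_B = 2.5172 / 1.0
Exactly, OR = (73 * 40) / (29 * 40) = 2920 / 1160
OR = 2.5172

2.5172


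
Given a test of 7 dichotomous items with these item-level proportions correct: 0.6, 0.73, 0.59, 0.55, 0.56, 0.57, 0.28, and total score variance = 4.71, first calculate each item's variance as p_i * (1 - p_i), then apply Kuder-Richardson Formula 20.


For each item, compute p_i * q_i:
  Item 1: 0.6 * 0.4 = 0.24
  Item 2: 0.73 * 0.27 = 0.1971
  Item 3: 0.59 * 0.41 = 0.2419
  Item 4: 0.55 * 0.45 = 0.2475
  Item 5: 0.56 * 0.44 = 0.2464
  Item 6: 0.57 * 0.43 = 0.2451
  Item 7: 0.28 * 0.72 = 0.2016
Sum(p_i * q_i) = 0.24 + 0.1971 + 0.2419 + 0.2475 + 0.2464 + 0.2451 + 0.2016 = 1.6196
KR-20 = (k/(k-1)) * (1 - Sum(p_i*q_i) / Var_total)
= (7/6) * (1 - 1.6196/4.71)
= 1.1667 * 0.6561
KR-20 = 0.7655

0.7655


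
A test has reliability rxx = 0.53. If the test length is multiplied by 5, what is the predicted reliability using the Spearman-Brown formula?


r_new = (n * rxx) / (1 + (n-1) * rxx)
r_new = (5 * 0.53) / (1 + 4 * 0.53)
r_new = 2.65 / 3.12
r_new = 0.8494

0.8494


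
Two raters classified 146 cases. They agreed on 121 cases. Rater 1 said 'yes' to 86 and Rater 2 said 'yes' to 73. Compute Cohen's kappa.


P_o = 121/146 = 0.828767
P_e = (86*73 + 60*73) / 21316 = 0.5
kappa = (P_o - P_e) / (1 - P_e)
kappa = (0.828767 - 0.5) / (1 - 0.5)
kappa = 0.6575

0.6575


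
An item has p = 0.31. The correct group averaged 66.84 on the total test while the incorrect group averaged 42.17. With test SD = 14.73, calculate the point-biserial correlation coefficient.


q = 1 - p = 0.69
rpb = ((M1 - M0) / SD) * sqrt(p * q)
rpb = ((66.84 - 42.17) / 14.73) * sqrt(0.31 * 0.69)
rpb = 0.7746

0.7746


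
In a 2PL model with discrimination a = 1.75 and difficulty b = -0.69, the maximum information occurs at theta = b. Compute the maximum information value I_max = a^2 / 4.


For 2PL, max info at theta = b = -0.69
I_max = a^2 / 4 = 1.75^2 / 4
= 3.0625 / 4
I_max = 0.7656

0.7656


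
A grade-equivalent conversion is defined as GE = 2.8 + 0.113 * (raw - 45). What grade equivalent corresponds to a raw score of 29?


raw - median = 29 - 45 = -16
slope * diff = 0.113 * -16 = -1.808
GE = 2.8 + -1.808
GE = 0.992

0.992


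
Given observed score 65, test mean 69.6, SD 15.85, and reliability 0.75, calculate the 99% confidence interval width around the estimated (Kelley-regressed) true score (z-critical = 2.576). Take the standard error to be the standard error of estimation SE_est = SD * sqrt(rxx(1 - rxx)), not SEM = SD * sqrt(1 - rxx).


True score estimate = 0.75*65 + 0.25*69.6 = 66.15
SE_est = SD * sqrt(rxx * (1 - rxx)) = 15.85 * sqrt(0.75 * 0.25) = 15.85 * sqrt(0.1875) = 6.863251
CI = T_est +/- z * SE_est, so width = 2 * z * SE_est = 2 * 2.576 * 6.863251
Width = 35.3595

35.3595


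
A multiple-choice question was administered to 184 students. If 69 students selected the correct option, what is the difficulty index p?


Item difficulty p = number correct / total examinees
p = 69 / 184
p = 0.375

0.375


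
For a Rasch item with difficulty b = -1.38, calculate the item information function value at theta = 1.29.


P = 1/(1+exp(-(1.29--1.38))) = 0.9352
I = P*(1-P) = 0.9352 * 0.0648
I = 0.0606

0.0606


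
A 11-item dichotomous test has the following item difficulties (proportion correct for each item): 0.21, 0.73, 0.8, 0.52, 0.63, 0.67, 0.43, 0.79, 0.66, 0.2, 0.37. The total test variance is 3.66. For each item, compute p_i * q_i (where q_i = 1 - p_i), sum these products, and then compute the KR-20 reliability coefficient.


For each item, compute p_i * q_i:
  Item 1: 0.21 * 0.79 = 0.1659
  Item 2: 0.73 * 0.27 = 0.1971
  Item 3: 0.8 * 0.2 = 0.16
  Item 4: 0.52 * 0.48 = 0.2496
  Item 5: 0.63 * 0.37 = 0.2331
  Item 6: 0.67 * 0.33 = 0.2211
  Item 7: 0.43 * 0.57 = 0.2451
  Item 8: 0.79 * 0.21 = 0.1659
  Item 9: 0.66 * 0.34 = 0.2244
  Item 10: 0.2 * 0.8 = 0.16
  Item 11: 0.37 * 0.63 = 0.2331
Sum(p_i * q_i) = 0.1659 + 0.1971 + 0.16 + 0.2496 + 0.2331 + 0.2211 + 0.2451 + 0.1659 + 0.2244 + 0.16 + 0.2331 = 2.2553
KR-20 = (k/(k-1)) * (1 - Sum(p_i*q_i) / Var_total)
= (11/10) * (1 - 2.2553/3.66)
= 1.1 * 0.3838
KR-20 = 0.4222

0.4222


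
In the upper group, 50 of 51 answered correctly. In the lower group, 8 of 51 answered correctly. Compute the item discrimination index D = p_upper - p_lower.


p_upper = 50/51 = 0.9804
p_lower = 8/51 = 0.1569
D = 0.9804 - 0.1569 = 0.8235

0.8235


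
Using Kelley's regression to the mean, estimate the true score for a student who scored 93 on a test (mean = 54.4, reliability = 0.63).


T_est = rxx * X + (1 - rxx) * mean
T_est = 0.63 * 93 + 0.37 * 54.4
T_est = 58.59 + 20.128
T_est = 78.718

78.718


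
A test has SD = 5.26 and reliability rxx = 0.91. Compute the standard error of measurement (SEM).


SEM = SD * sqrt(1 - rxx)
SEM = 5.26 * sqrt(1 - 0.91)
SEM = 5.26 * sqrt(0.09) = 5.26 * 0.3
SEM = 1.578

1.578


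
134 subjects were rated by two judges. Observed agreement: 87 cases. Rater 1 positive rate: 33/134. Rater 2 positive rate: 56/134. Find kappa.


P_o = 87/134 = 0.649254
P_e = (33*56 + 101*78) / 17956 = 0.541657
kappa = (P_o - P_e) / (1 - P_e)
kappa = (0.649254 - 0.541657) / (1 - 0.541657)
kappa = 0.2348

0.2348


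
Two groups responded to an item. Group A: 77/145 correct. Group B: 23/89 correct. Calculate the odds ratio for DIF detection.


Odds_A = 77/68 = 1.1324
Odds_B = 23/66 = 0.3485
OR = Odds_A / Odds_B = 1.1324 / 0.3485
Exactly, OR = (77 * 66) / (68 * 23) = 5082 / 1564
OR = 3.2494

3.2494


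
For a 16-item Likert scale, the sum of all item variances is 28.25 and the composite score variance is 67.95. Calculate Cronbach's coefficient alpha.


alpha = (k/(k-1)) * (1 - sum(si^2)/s_total^2)
= (16/15) * (1 - 28.25/67.95)
alpha = 0.6232

0.6232


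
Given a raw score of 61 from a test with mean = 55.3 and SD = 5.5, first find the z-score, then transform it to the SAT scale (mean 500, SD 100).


z = (X - mean) / SD = (61 - 55.3) / 5.5
z = 5.7 / 5.5
z = 1.0364
SAT-scale = SAT = 500 + 100z
Carry z at full precision (z = 5.7 / 5.5) into the conversion:
SAT-scale = 500 + 100 * (5.7 / 5.5) = 500 + 570 / 5.5
SAT-scale = 500 + 103.6364
SAT-scale = 603.6364

603.6364


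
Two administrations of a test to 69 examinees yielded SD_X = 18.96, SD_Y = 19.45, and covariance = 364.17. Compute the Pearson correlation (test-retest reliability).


r = cov(X,Y) / (SD_X * SD_Y)
r = 364.17 / (18.96 * 19.45)
r = 364.17 / 368.772
r = 0.9875

0.9875


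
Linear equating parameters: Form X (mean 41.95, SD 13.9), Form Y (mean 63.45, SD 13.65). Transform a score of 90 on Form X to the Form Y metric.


slope = SD_Y / SD_X = 13.65 / 13.9 ~ 0.982
intercept = mean_Y - slope * mean_X = 63.45 - (13.65 / 13.9) * 41.95 ~ 22.2545
Y = slope * X + intercept. To avoid rounding drift from the rounded slope/intercept, evaluate the equivalent form Y = mean_Y + SD_Y * (X - mean_X) / SD_X at full precision:
Y = 63.45 + 13.65 * (90 - 41.95) / 13.9
Y = 63.45 + 13.65 * 48.05 / 13.9
Y = 63.45 + 655.8825 / 13.9
Y = 63.45 + 47.1858
Y = 110.6358

110.6358


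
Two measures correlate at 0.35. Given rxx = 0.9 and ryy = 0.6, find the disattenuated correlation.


r_corrected = rxy / sqrt(rxx * ryy)
= 0.35 / sqrt(0.9 * 0.6)
= 0.35 / sqrt(0.54)
= 0.35 / 0.734847
r_corrected = 0.4763

0.4763


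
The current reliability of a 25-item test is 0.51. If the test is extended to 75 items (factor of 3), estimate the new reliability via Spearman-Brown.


r_new = (n * rxx) / (1 + (n-1) * rxx)
r_new = (3 * 0.51) / (1 + 2 * 0.51)
r_new = 1.53 / 2.02
r_new = 0.7574

0.7574


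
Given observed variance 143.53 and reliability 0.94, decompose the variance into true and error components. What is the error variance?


var_true = rxx * var_obs = 0.94 * 143.53 = 134.9182
var_error = var_obs - var_true
var_error = 143.53 - 134.9182
var_error = 8.6118

8.6118


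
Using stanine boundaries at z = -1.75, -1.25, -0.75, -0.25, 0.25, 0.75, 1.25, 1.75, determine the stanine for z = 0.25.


Stanine boundaries: [-1.75, -1.25, -0.75, -0.25, 0.25, 0.75, 1.25, 1.75]
z = 0.25
Check each boundary:
  z >= -1.75 -> could be stanine 2
  z >= -1.25 -> could be stanine 3
  z >= -0.75 -> could be stanine 4
  z >= -0.25 -> could be stanine 5
  z >= 0.25 -> could be stanine 6
  z < 0.75
  z < 1.25
  z < 1.75
Highest qualifying boundary gives stanine = 6

6


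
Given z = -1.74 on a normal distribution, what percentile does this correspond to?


CDF(z) = 0.5 * (1 + erf(z/sqrt(2)))
erf(-1.2304) = -0.9181
CDF = 0.0409
Percentile rank = 0.0409 * 100 = 4.09

4.09


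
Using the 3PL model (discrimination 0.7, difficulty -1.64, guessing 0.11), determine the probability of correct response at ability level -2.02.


logit = 0.7*(-2.02 - -1.64) = -0.266
P* = 1/(1 + exp(--0.266)) = 0.4339
P = 0.11 + (1 - 0.11) * 0.4339
P = 0.4962

0.4962


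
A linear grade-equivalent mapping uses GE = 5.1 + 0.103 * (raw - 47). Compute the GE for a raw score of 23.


raw - median = 23 - 47 = -24
slope * diff = 0.103 * -24 = -2.472
GE = 5.1 + -2.472
GE = 2.628

2.628


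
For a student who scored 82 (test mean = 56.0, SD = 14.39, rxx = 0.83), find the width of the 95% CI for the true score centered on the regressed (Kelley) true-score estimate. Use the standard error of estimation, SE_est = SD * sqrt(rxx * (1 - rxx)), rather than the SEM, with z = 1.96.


True score estimate = 0.83*82 + 0.17*56.0 = 77.58
SE_est = SD * sqrt(rxx * (1 - rxx)) = 14.39 * sqrt(0.83 * 0.17) = 14.39 * sqrt(0.1411) = 5.405356
CI = T_est +/- z * SE_est, so width = 2 * z * SE_est = 2 * 1.96 * 5.405356
Width = 21.189

21.189


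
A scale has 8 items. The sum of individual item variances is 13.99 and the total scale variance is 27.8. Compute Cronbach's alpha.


alpha = (k/(k-1)) * (1 - sum(si^2)/s_total^2)
= (8/7) * (1 - 13.99/27.8)
alpha = 0.5677

0.5677


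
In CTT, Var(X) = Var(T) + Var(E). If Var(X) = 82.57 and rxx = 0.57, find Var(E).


var_true = rxx * var_obs = 0.57 * 82.57 = 47.0649
var_error = var_obs - var_true
var_error = 82.57 - 47.0649
var_error = 35.5051

35.5051


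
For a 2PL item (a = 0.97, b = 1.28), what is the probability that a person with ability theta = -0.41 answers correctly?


a*(theta - b) = 0.97 * (-0.41 - 1.28) = -1.6393
exp(--1.6393) = 5.1516
P = 1 / (1 + 5.1516)
P = 0.1626

0.1626


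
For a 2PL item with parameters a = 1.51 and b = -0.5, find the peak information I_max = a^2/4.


For 2PL, max info at theta = b = -0.5
I_max = a^2 / 4 = 1.51^2 / 4
= 2.2801 / 4
I_max = 0.57

0.57


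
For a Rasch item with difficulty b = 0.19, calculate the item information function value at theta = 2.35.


P = 1/(1+exp(-(2.35-0.19))) = 0.8966
I = P*(1-P) = 0.8966 * 0.1034
I = 0.0927

0.0927


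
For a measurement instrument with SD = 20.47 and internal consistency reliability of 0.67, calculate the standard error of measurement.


SEM = SD * sqrt(1 - rxx)
SEM = 20.47 * sqrt(1 - 0.67)
SEM = 20.47 * sqrt(0.33) = 20.47 * 0.574456
SEM = 11.7591

11.7591


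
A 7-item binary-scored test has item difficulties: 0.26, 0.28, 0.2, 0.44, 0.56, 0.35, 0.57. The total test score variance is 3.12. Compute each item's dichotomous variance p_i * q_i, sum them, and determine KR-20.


For each item, compute p_i * q_i:
  Item 1: 0.26 * 0.74 = 0.1924
  Item 2: 0.28 * 0.72 = 0.2016
  Item 3: 0.2 * 0.8 = 0.16
  Item 4: 0.44 * 0.56 = 0.2464
  Item 5: 0.56 * 0.44 = 0.2464
  Item 6: 0.35 * 0.65 = 0.2275
  Item 7: 0.57 * 0.43 = 0.2451
Sum(p_i * q_i) = 0.1924 + 0.2016 + 0.16 + 0.2464 + 0.2464 + 0.2275 + 0.2451 = 1.5194
KR-20 = (k/(k-1)) * (1 - Sum(p_i*q_i) / Var_total)
= (7/6) * (1 - 1.5194/3.12)
= 1.1667 * 0.513
KR-20 = 0.5985

0.5985


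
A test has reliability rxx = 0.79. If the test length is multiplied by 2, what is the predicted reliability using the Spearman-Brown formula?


r_new = (n * rxx) / (1 + (n-1) * rxx)
r_new = (2 * 0.79) / (1 + 1 * 0.79)
r_new = 1.58 / 1.79
r_new = 0.8827

0.8827


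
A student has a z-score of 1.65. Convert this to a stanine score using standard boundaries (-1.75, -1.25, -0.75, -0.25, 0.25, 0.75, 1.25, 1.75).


Stanine boundaries: [-1.75, -1.25, -0.75, -0.25, 0.25, 0.75, 1.25, 1.75]
z = 1.65
Check each boundary:
  z >= -1.75 -> could be stanine 2
  z >= -1.25 -> could be stanine 3
  z >= -0.75 -> could be stanine 4
  z >= -0.25 -> could be stanine 5
  z >= 0.25 -> could be stanine 6
  z >= 0.75 -> could be stanine 7
  z >= 1.25 -> could be stanine 8
  z < 1.75
Highest qualifying boundary gives stanine = 8

8


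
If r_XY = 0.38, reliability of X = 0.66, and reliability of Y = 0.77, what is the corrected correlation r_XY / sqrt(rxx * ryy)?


r_corrected = rxy / sqrt(rxx * ryy)
= 0.38 / sqrt(0.66 * 0.77)
= 0.38 / sqrt(0.5082)
= 0.38 / 0.712881
r_corrected = 0.533

0.533


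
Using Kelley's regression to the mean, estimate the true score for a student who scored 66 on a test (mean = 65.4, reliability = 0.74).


T_est = rxx * X + (1 - rxx) * mean
T_est = 0.74 * 66 + 0.26 * 65.4
T_est = 48.84 + 17.004
T_est = 65.844

65.844


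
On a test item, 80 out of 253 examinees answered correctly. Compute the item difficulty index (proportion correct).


Item difficulty p = number correct / total examinees
p = 80 / 253
p = 0.3162

0.3162


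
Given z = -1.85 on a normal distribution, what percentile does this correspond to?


CDF(z) = 0.5 * (1 + erf(z/sqrt(2)))
erf(-1.3081) = -0.9357
CDF = 0.0322
Percentile rank = 0.0322 * 100 = 3.22

3.22


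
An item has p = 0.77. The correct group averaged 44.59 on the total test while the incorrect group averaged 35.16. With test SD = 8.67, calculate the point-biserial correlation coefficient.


q = 1 - p = 0.23
rpb = ((M1 - M0) / SD) * sqrt(p * q)
rpb = ((44.59 - 35.16) / 8.67) * sqrt(0.77 * 0.23)
rpb = 0.4577

0.4577


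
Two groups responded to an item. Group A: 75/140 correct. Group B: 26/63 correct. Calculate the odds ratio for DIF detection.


Odds_A = 75/65 = 1.1538
Odds_B = 26/37 = 0.7027
OR = Odds_A / Odds_B = 1.1538 / 0.7027
Exactly, OR = (75 * 37) / (65 * 26) = 2775 / 1690
OR = 1.642

1.642


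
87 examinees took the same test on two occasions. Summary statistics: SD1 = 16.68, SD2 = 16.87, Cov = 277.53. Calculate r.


r = cov(X,Y) / (SD_X * SD_Y)
r = 277.53 / (16.68 * 16.87)
r = 277.53 / 281.3916
r = 0.9863

0.9863


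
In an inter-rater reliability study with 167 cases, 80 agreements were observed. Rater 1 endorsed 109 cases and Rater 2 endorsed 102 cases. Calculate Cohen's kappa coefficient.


P_o = 80/167 = 0.479042
P_e = (109*102 + 58*65) / 27889 = 0.533831
kappa = (P_o - P_e) / (1 - P_e)
kappa = (0.479042 - 0.533831) / (1 - 0.533831)
kappa = -0.1175

-0.1175


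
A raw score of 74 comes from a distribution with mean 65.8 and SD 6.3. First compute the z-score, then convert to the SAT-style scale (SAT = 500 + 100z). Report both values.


z = (X - mean) / SD = (74 - 65.8) / 6.3
z = 8.2 / 6.3
z = 1.3016
SAT-scale = SAT = 500 + 100z
Carry z at full precision (z = 8.2 / 6.3) into the conversion:
SAT-scale = 500 + 100 * (8.2 / 6.3) = 500 + 820 / 6.3
SAT-scale = 500 + 130.1587
SAT-scale = 630.1587

630.1587


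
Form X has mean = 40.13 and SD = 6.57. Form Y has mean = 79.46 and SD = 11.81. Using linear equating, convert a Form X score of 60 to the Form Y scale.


slope = SD_Y / SD_X = 11.81 / 6.57 ~ 1.7976
intercept = mean_Y - slope * mean_X = 79.46 - (11.81 / 6.57) * 40.13 ~ 7.3237
Y = slope * X + intercept. To avoid rounding drift from the rounded slope/intercept, evaluate the equivalent form Y = mean_Y + SD_Y * (X - mean_X) / SD_X at full precision:
Y = 79.46 + 11.81 * (60 - 40.13) / 6.57
Y = 79.46 + 11.81 * 19.87 / 6.57
Y = 79.46 + 234.6647 / 6.57
Y = 79.46 + 35.7176
Y = 115.1776

115.1776


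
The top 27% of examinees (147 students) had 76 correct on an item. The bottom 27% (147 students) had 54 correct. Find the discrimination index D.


p_upper = 76/147 = 0.517
p_lower = 54/147 = 0.3673
D = 0.517 - 0.3673 = 0.1497

0.1497


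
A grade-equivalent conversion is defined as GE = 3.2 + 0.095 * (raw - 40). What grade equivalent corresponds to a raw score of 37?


raw - median = 37 - 40 = -3
slope * diff = 0.095 * -3 = -0.285
GE = 3.2 + -0.285
GE = 2.915

2.915


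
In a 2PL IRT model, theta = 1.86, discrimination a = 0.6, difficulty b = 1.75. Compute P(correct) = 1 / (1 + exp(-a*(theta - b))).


a*(theta - b) = 0.6 * (1.86 - 1.75) = 0.066
exp(-0.066) = 0.9361
P = 1 / (1 + 0.9361)
P = 0.5165

0.5165


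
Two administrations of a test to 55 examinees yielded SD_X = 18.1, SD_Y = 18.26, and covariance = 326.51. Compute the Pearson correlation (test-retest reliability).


r = cov(X,Y) / (SD_X * SD_Y)
r = 326.51 / (18.1 * 18.26)
r = 326.51 / 330.506
r = 0.9879

0.9879


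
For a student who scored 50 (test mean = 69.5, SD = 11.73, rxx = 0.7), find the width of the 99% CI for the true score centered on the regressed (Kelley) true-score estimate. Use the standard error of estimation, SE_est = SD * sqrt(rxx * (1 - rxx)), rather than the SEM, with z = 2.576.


True score estimate = 0.7*50 + 0.3*69.5 = 55.85
SE_est = SD * sqrt(rxx * (1 - rxx)) = 11.73 * sqrt(0.7 * 0.3) = 11.73 * sqrt(0.21) = 5.375361
CI = T_est +/- z * SE_est, so width = 2 * z * SE_est = 2 * 2.576 * 5.375361
Width = 27.6939

27.6939


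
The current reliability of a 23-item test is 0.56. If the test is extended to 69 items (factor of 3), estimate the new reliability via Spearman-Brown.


r_new = (n * rxx) / (1 + (n-1) * rxx)
r_new = (3 * 0.56) / (1 + 2 * 0.56)
r_new = 1.68 / 2.12
r_new = 0.7925

0.7925


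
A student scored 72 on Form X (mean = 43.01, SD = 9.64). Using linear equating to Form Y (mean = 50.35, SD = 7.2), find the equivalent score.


slope = SD_Y / SD_X = 7.2 / 9.64 ~ 0.7469
intercept = mean_Y - slope * mean_X = 50.35 - (7.2 / 9.64) * 43.01 ~ 18.2263
Y = slope * X + intercept. To avoid rounding drift from the rounded slope/intercept, evaluate the equivalent form Y = mean_Y + SD_Y * (X - mean_X) / SD_X at full precision:
Y = 50.35 + 7.2 * (72 - 43.01) / 9.64
Y = 50.35 + 7.2 * 28.99 / 9.64
Y = 50.35 + 208.728 / 9.64
Y = 50.35 + 21.6523
Y = 72.0023

72.0023


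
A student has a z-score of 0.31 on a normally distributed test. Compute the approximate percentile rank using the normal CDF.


CDF(z) = 0.5 * (1 + erf(z/sqrt(2)))
erf(0.2192) = 0.2434
CDF = 0.6217
Percentile rank = 0.6217 * 100 = 62.17

62.17


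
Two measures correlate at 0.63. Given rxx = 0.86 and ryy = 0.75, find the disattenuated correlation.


r_corrected = rxy / sqrt(rxx * ryy)
= 0.63 / sqrt(0.86 * 0.75)
= 0.63 / sqrt(0.645)
= 0.63 / 0.803119
r_corrected = 0.7844

0.7844


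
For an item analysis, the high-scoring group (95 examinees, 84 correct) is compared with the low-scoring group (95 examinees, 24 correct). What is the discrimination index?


p_upper = 84/95 = 0.8842
p_lower = 24/95 = 0.2526
D = 0.8842 - 0.2526 = 0.6316

0.6316


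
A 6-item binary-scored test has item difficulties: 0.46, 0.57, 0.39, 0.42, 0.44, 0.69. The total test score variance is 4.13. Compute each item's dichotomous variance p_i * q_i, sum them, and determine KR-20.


For each item, compute p_i * q_i:
  Item 1: 0.46 * 0.54 = 0.2484
  Item 2: 0.57 * 0.43 = 0.2451
  Item 3: 0.39 * 0.61 = 0.2379
  Item 4: 0.42 * 0.58 = 0.2436
  Item 5: 0.44 * 0.56 = 0.2464
  Item 6: 0.69 * 0.31 = 0.2139
Sum(p_i * q_i) = 0.2484 + 0.2451 + 0.2379 + 0.2436 + 0.2464 + 0.2139 = 1.4353
KR-20 = (k/(k-1)) * (1 - Sum(p_i*q_i) / Var_total)
= (6/5) * (1 - 1.4353/4.13)
= 1.2 * 0.6525
KR-20 = 0.783

0.783


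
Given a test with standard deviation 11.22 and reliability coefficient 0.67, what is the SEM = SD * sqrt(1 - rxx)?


SEM = SD * sqrt(1 - rxx)
SEM = 11.22 * sqrt(1 - 0.67)
SEM = 11.22 * sqrt(0.33) = 11.22 * 0.574456
SEM = 6.4454

6.4454


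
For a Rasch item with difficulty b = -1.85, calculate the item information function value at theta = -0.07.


P = 1/(1+exp(-(-0.07--1.85))) = 0.8557
I = P*(1-P) = 0.8557 * 0.1443
I = 0.1235

0.1235


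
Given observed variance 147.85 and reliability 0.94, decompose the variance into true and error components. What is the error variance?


var_true = rxx * var_obs = 0.94 * 147.85 = 138.979
var_error = var_obs - var_true
var_error = 147.85 - 138.979
var_error = 8.871

8.871


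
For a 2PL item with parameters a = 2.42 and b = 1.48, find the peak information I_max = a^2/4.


For 2PL, max info at theta = b = 1.48
I_max = a^2 / 4 = 2.42^2 / 4
= 5.8564 / 4
I_max = 1.4641

1.4641


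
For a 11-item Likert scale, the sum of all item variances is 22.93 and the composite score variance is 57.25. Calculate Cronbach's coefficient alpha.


alpha = (k/(k-1)) * (1 - sum(si^2)/s_total^2)
= (11/10) * (1 - 22.93/57.25)
alpha = 0.6594

0.6594


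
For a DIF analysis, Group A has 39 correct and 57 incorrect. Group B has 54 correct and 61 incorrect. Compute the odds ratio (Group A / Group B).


Odds_A = 39/57 = 0.6842
Odds_B = 54/61 = 0.8852
OR = Odds_A / Odds_B = 0.6842 / 0.8852
Exactly, OR = (39 * 61) / (57 * 54) = 2379 / 3078
OR = 0.7729

0.7729


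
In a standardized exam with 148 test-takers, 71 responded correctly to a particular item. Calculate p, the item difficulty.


Item difficulty p = number correct / total examinees
p = 71 / 148
p = 0.4797

0.4797


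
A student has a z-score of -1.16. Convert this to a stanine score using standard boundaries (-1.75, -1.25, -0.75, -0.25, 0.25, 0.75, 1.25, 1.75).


Stanine boundaries: [-1.75, -1.25, -0.75, -0.25, 0.25, 0.75, 1.25, 1.75]
z = -1.16
Check each boundary:
  z >= -1.75 -> could be stanine 2
  z >= -1.25 -> could be stanine 3
  z < -0.75
  z < -0.25
  z < 0.25
  z < 0.75
  z < 1.25
  z < 1.75
Highest qualifying boundary gives stanine = 3

3


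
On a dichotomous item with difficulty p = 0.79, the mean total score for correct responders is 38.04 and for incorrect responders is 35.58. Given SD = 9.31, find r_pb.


q = 1 - p = 0.21
rpb = ((M1 - M0) / SD) * sqrt(p * q)
rpb = ((38.04 - 35.58) / 9.31) * sqrt(0.79 * 0.21)
rpb = 0.1076

0.1076


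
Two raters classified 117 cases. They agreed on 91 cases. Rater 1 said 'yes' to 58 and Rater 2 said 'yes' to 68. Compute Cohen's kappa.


P_o = 91/117 = 0.777778
P_e = (58*68 + 59*49) / 13689 = 0.499306
kappa = (P_o - P_e) / (1 - P_e)
kappa = (0.777778 - 0.499306) / (1 - 0.499306)
kappa = 0.5562

0.5562


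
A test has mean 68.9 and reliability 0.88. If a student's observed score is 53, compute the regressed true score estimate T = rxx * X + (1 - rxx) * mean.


T_est = rxx * X + (1 - rxx) * mean
T_est = 0.88 * 53 + 0.12 * 68.9
T_est = 46.64 + 8.268
T_est = 54.908

54.908


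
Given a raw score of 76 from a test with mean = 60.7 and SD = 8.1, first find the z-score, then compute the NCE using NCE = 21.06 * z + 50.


z = (X - mean) / SD = (76 - 60.7) / 8.1
z = 15.3 / 8.1
z = 1.8889
NCE = NCE = 21.06z + 50
Carry z at full precision (z = 15.3 / 8.1) into the conversion:
NCE = 21.06 * (15.3 / 8.1) + 50 = 322.218 / 8.1 + 50
NCE = 39.78 + 50
NCE = 89.78

89.78


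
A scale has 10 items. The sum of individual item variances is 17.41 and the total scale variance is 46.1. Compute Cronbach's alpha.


alpha = (k/(k-1)) * (1 - sum(si^2)/s_total^2)
= (10/9) * (1 - 17.41/46.1)
alpha = 0.6915

0.6915


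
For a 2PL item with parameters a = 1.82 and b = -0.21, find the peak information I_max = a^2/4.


For 2PL, max info at theta = b = -0.21
I_max = a^2 / 4 = 1.82^2 / 4
= 3.3124 / 4
I_max = 0.8281

0.8281


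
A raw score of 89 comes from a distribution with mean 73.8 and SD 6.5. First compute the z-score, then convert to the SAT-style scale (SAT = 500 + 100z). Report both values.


z = (X - mean) / SD = (89 - 73.8) / 6.5
z = 15.2 / 6.5
z = 2.3385
SAT-scale = SAT = 500 + 100z
Carry z at full precision (z = 15.2 / 6.5) into the conversion:
SAT-scale = 500 + 100 * (15.2 / 6.5) = 500 + 1520 / 6.5
SAT-scale = 500 + 233.8462
SAT-scale = 733.8462

733.8462


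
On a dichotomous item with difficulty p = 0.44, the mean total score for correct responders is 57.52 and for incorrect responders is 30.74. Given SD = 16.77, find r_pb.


q = 1 - p = 0.56
rpb = ((M1 - M0) / SD) * sqrt(p * q)
rpb = ((57.52 - 30.74) / 16.77) * sqrt(0.44 * 0.56)
rpb = 0.7927

0.7927


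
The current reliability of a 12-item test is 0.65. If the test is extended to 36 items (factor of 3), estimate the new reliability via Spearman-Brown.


r_new = (n * rxx) / (1 + (n-1) * rxx)
r_new = (3 * 0.65) / (1 + 2 * 0.65)
r_new = 1.95 / 2.3
r_new = 0.8478

0.8478


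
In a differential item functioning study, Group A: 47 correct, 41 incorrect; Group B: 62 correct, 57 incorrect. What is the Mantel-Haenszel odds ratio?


Odds_A = 47/41 = 1.1463
Odds_B = 62/57 = 1.0877
OR = Odds_A / Odds_B = 1.1463 / 1.0877
Exactly, OR = (47 * 57) / (41 * 62) = 2679 / 2542
OR = 1.0539

1.0539


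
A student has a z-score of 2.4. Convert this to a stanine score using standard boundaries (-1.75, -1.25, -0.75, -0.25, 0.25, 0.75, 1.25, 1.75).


Stanine boundaries: [-1.75, -1.25, -0.75, -0.25, 0.25, 0.75, 1.25, 1.75]
z = 2.4
Check each boundary:
  z >= -1.75 -> could be stanine 2
  z >= -1.25 -> could be stanine 3
  z >= -0.75 -> could be stanine 4
  z >= -0.25 -> could be stanine 5
  z >= 0.25 -> could be stanine 6
  z >= 0.75 -> could be stanine 7
  z >= 1.25 -> could be stanine 8
  z >= 1.75 -> could be stanine 9
Highest qualifying boundary gives stanine = 9

9


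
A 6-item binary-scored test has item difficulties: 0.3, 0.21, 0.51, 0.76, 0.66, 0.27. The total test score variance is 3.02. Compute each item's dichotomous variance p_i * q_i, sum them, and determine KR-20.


For each item, compute p_i * q_i:
  Item 1: 0.3 * 0.7 = 0.21
  Item 2: 0.21 * 0.79 = 0.1659
  Item 3: 0.51 * 0.49 = 0.2499
  Item 4: 0.76 * 0.24 = 0.1824
  Item 5: 0.66 * 0.34 = 0.2244
  Item 6: 0.27 * 0.73 = 0.1971
Sum(p_i * q_i) = 0.21 + 0.1659 + 0.2499 + 0.1824 + 0.2244 + 0.1971 = 1.2297
KR-20 = (k/(k-1)) * (1 - Sum(p_i*q_i) / Var_total)
= (6/5) * (1 - 1.2297/3.02)
= 1.2 * 0.5928
KR-20 = 0.7114

0.7114


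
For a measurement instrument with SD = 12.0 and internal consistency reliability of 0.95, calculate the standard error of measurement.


SEM = SD * sqrt(1 - rxx)
SEM = 12.0 * sqrt(1 - 0.95)
SEM = 12.0 * sqrt(0.05) = 12.0 * 0.223607
SEM = 2.6833

2.6833


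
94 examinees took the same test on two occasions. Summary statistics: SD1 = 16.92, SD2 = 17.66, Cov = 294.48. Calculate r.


r = cov(X,Y) / (SD_X * SD_Y)
r = 294.48 / (16.92 * 17.66)
r = 294.48 / 298.8072
r = 0.9855

0.9855


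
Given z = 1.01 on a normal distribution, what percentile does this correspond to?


CDF(z) = 0.5 * (1 + erf(z/sqrt(2)))
erf(0.7142) = 0.6875
CDF = 0.8438
Percentile rank = 0.8438 * 100 = 84.38

84.38


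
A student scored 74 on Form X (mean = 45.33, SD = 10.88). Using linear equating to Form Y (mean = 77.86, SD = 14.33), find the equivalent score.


slope = SD_Y / SD_X = 14.33 / 10.88 ~ 1.3171
intercept = mean_Y - slope * mean_X = 77.86 - (14.33 / 10.88) * 45.33 ~ 18.1561
Y = slope * X + intercept. To avoid rounding drift from the rounded slope/intercept, evaluate the equivalent form Y = mean_Y + SD_Y * (X - mean_X) / SD_X at full precision:
Y = 77.86 + 14.33 * (74 - 45.33) / 10.88
Y = 77.86 + 14.33 * 28.67 / 10.88
Y = 77.86 + 410.8411 / 10.88
Y = 77.86 + 37.7611
Y = 115.6211

115.6211


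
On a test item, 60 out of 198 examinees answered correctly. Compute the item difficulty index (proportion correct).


Item difficulty p = number correct / total examinees
p = 60 / 198
p = 0.303

0.303


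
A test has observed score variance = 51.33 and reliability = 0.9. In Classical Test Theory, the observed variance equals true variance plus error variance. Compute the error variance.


var_true = rxx * var_obs = 0.9 * 51.33 = 46.197
var_error = var_obs - var_true
var_error = 51.33 - 46.197
var_error = 5.133

5.133


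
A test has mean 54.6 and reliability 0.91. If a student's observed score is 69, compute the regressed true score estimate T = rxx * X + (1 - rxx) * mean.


T_est = rxx * X + (1 - rxx) * mean
T_est = 0.91 * 69 + 0.09 * 54.6
T_est = 62.79 + 4.914
T_est = 67.704

67.704


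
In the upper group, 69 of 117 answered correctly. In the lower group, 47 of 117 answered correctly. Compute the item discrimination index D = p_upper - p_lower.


p_upper = 69/117 = 0.5897
p_lower = 47/117 = 0.4017
D = 0.5897 - 0.4017 = 0.188

0.188


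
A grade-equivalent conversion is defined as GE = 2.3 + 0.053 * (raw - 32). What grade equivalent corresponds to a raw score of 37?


raw - median = 37 - 32 = 5
slope * diff = 0.053 * 5 = 0.265
GE = 2.3 + 0.265
GE = 2.565

2.565


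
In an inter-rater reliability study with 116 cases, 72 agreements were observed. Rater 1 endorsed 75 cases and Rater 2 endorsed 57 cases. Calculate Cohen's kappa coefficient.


P_o = 72/116 = 0.62069
P_e = (75*57 + 41*59) / 13456 = 0.497473
kappa = (P_o - P_e) / (1 - P_e)
kappa = (0.62069 - 0.497473) / (1 - 0.497473)
kappa = 0.2452

0.2452


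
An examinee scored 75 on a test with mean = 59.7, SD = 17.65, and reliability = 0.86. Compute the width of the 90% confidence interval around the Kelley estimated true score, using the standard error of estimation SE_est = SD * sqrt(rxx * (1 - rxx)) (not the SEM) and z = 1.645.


True score estimate = 0.86*75 + 0.14*59.7 = 72.858
SE_est = SD * sqrt(rxx * (1 - rxx)) = 17.65 * sqrt(0.86 * 0.14) = 17.65 * sqrt(0.1204) = 6.124321
CI = T_est +/- z * SE_est, so width = 2 * z * SE_est = 2 * 1.645 * 6.124321
Width = 20.149

20.149


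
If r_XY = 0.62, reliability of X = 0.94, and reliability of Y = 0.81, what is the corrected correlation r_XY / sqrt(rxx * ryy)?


r_corrected = rxy / sqrt(rxx * ryy)
= 0.62 / sqrt(0.94 * 0.81)
= 0.62 / sqrt(0.7614)
= 0.62 / 0.872582
r_corrected = 0.7105

0.7105


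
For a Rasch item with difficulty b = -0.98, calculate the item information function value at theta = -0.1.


P = 1/(1+exp(-(-0.1--0.98))) = 0.7068
I = P*(1-P) = 0.7068 * 0.2932
I = 0.2072

0.2072


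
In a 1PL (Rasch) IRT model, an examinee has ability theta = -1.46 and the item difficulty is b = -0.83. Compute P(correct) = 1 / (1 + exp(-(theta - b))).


theta - b = -1.46 - -0.83 = -0.63
exp(-(theta - b)) = exp(0.63) = 1.8776
P = 1 / (1 + 1.8776)
P = 0.3475

0.3475


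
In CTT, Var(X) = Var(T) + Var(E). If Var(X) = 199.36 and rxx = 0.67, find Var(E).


var_true = rxx * var_obs = 0.67 * 199.36 = 133.5712
var_error = var_obs - var_true
var_error = 199.36 - 133.5712
var_error = 65.7888

65.7888


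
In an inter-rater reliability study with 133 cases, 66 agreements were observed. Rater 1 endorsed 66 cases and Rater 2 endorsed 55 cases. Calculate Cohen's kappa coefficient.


P_o = 66/133 = 0.496241
P_e = (66*55 + 67*78) / 17689 = 0.50065
kappa = (P_o - P_e) / (1 - P_e)
kappa = (0.496241 - 0.50065) / (1 - 0.50065)
kappa = -0.0088

-0.0088


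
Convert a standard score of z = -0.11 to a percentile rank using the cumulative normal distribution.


CDF(z) = 0.5 * (1 + erf(z/sqrt(2)))
erf(-0.0778) = -0.0876
CDF = 0.4562
Percentile rank = 0.4562 * 100 = 45.62

45.62


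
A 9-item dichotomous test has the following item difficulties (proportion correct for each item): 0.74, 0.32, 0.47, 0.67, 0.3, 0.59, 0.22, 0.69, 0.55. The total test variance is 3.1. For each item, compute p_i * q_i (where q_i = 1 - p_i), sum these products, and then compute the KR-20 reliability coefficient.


For each item, compute p_i * q_i:
  Item 1: 0.74 * 0.26 = 0.1924
  Item 2: 0.32 * 0.68 = 0.2176
  Item 3: 0.47 * 0.53 = 0.2491
  Item 4: 0.67 * 0.33 = 0.2211
  Item 5: 0.3 * 0.7 = 0.21
  Item 6: 0.59 * 0.41 = 0.2419
  Item 7: 0.22 * 0.78 = 0.1716
  Item 8: 0.69 * 0.31 = 0.2139
  Item 9: 0.55 * 0.45 = 0.2475
Sum(p_i * q_i) = 0.1924 + 0.2176 + 0.2491 + 0.2211 + 0.21 + 0.2419 + 0.1716 + 0.2139 + 0.2475 = 1.9651
KR-20 = (k/(k-1)) * (1 - Sum(p_i*q_i) / Var_total)
= (9/8) * (1 - 1.9651/3.1)
= 1.125 * 0.3661
KR-20 = 0.4119

0.4119
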